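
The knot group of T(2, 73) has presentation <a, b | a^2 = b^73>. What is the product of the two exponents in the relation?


The relation is a^2 = b^73.
Product of exponents = 2 * 73
= 146

146


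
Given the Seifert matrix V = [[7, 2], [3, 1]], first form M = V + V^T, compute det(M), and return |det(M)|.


Step 1: Form V + V^T where V = [[7, 2], [3, 1]]
  V^T = [[7, 3], [2, 1]]
  V + V^T = [[14, 5], [5, 2]]
Step 2: det(V + V^T) = 14*2 - 5*5
  = 28 - 25 = 3
Step 3: Knot determinant = |det(V + V^T)| = |3| = 3

3


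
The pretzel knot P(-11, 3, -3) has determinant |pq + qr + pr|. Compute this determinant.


Step 1: Compute pq + qr + pr.
pq = (-11)*3 = -33
qr = 3*(-3) = -9
pr = (-11)*(-3) = 33
pq + qr + pr = -33 + (-9) + 33 = -9
Step 2: Take absolute value.
det(P(-11,3,-3)) = |-9| = 9

9


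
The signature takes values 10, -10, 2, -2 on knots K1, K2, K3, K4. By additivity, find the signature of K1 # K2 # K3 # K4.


The signature is additive under connected sum.
signature(K1 # K2 # K3 # K4) = (10) + (-10) + (2) + (-2)
= 0

0


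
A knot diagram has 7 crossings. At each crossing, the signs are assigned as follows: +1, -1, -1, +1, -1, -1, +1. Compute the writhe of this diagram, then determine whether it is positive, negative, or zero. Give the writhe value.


Step 1: Count positive crossings (+1).
Positive crossings: 3
Step 2: Count negative crossings (-1).
Negative crossings: 4
Step 3: Writhe = (positive) - (negative)
w = 3 - 4 = -1
Step 4: |w| = 1, and w is negative

-1


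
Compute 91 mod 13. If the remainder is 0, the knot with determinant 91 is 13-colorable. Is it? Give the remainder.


Step 1: A knot is p-colorable if and only if p divides its determinant.
Step 2: Compute 91 mod 13.
91 = 7 * 13 + 0
Step 3: 91 mod 13 = 0
Step 4: The knot is 13-colorable: yes

0


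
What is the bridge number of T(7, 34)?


The bridge number of T(p,q) is min(p,q).
min(7, 34) = 7

7


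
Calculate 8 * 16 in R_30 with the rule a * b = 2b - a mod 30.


8 * 16 = 2*16 - 8 mod 30
= 32 - 8 mod 30
= 24 mod 30 = 24

24


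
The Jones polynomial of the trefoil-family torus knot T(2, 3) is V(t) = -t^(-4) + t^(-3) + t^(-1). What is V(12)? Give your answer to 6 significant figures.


Substituting t = 12 into V(t) = -t^(-4) + t^(-3) + t^(-1):
  (-)t^(-4) = -4.82253e-05
  (+)t^(-3) = 0.000578704
  (+)t^(-1) = 0.0833333
Sum = (-4.82253e-05) + (0.000578704) + (0.0833333)
= 0.08386381173
Rounded to 6 significant figures: 0.0838638

0.0838638


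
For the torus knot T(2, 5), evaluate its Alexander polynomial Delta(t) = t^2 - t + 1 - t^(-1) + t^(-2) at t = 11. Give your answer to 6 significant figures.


Substituting t = 11 into Delta(t) = t^2 - t + 1 - t^(-1) + t^(-2):
Term values: (121) + (-11) + (1) + (-0.0909091) + (0.00826446)
Sum = 110.9173554
Rounded to 6 significant figures: 110.917

110.917


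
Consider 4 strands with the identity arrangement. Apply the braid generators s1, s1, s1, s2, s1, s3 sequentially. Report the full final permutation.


Starting with identity [1, 2, 3, 4].
Apply generators in sequence:
  After s1: [2, 1, 3, 4]
  After s1: [1, 2, 3, 4]
  After s1: [2, 1, 3, 4]
  After s2: [2, 3, 1, 4]
  After s1: [3, 2, 1, 4]
  After s3: [3, 2, 4, 1]
Final permutation: [3, 2, 4, 1]

[3, 2, 4, 1]


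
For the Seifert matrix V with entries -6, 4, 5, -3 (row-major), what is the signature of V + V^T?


Step 1: V + V^T = [[-12, 9], [9, -6]]
Step 2: trace = -18, det = -9
Step 3: Discriminant = (-18)^2 - 4*(-9) = 360
Step 4: Eigenvalues: 0.486833, -18.4868
Step 5: Signature = (# positive eigenvalues) - (# negative eigenvalues) = 0

0


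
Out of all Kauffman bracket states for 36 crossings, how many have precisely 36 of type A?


We choose which 36 of 36 crossings get A-smoothings.
C(36, 36) = 36! / (36! * 0!)
= 1

1


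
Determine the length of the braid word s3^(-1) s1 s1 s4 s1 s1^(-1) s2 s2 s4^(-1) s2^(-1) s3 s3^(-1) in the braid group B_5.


The word length counts the number of generators (including inverses).
Listing each generator: s3^(-1), s1, s1, s4, s1, s1^(-1), s2, s2, s4^(-1), s2^(-1), s3, s3^(-1)
There are 12 generators in this braid word.

12


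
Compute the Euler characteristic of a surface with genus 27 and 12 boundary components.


chi = 2 - 2g - b
= 2 - 2*27 - 12
= 2 - 54 - 12 = -64

-64


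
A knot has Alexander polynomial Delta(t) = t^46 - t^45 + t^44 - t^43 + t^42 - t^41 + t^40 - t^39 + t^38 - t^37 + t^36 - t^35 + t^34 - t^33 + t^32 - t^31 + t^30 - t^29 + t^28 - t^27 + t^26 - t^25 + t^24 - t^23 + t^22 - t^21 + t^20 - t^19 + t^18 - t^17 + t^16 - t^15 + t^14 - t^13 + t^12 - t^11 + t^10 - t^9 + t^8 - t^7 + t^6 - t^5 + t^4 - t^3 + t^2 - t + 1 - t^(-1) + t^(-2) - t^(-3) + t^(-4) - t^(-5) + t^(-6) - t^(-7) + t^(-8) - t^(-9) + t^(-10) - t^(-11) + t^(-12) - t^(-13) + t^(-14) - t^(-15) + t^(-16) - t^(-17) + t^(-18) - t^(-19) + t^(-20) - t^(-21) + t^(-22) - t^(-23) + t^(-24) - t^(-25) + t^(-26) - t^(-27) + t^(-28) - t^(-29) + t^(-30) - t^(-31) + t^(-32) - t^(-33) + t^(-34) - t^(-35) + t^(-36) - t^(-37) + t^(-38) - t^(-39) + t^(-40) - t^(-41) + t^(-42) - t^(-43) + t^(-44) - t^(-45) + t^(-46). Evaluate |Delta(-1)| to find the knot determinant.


Step 1: The polynomial has 93 terms with alternating signs, exponents from 46 down to -46.
Step 2: Substitute t = -1. The i-th term has coefficient (-1)^i and exponent (m-i),
  so its value is (-1)^i * (-1)^(m-i) = (-1)^m = 1 for every i.
Step 3: All 93 terms equal 1, so Delta(-1) = 93 * (1) = 93
Step 4: |Delta(-1)| = 93

93


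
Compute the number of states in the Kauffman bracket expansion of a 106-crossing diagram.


Each crossing contributes 2 choices (A-smoothing or B-smoothing).
Total states = 2^106 = 81129638414606681695789005144064

81129638414606681695789005144064


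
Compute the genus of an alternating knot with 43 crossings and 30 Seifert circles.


For alternating knots, g = (c - s + 1)/2.
= (43 - 30 + 1)/2
= 14/2 = 7

7


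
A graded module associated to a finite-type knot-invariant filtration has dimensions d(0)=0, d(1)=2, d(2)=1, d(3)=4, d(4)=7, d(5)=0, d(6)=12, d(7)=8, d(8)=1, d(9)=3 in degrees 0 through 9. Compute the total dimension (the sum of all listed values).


Total dimension = d(0) + d(1) + ... + d(9)
= 0 + 2 + 1 + 4 + 7 + 0 + 12 + 8 + 1 + 3
= 38

38


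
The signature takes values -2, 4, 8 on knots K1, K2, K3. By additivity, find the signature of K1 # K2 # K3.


The signature is additive under connected sum.
signature(K1 # K2 # K3) = (-2) + (4) + (8)
= 10

10


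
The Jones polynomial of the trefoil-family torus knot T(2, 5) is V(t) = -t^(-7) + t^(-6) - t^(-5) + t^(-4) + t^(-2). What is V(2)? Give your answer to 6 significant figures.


Substituting t = 2 into V(t) = -t^(-7) + t^(-6) - t^(-5) + t^(-4) + t^(-2):
  (-)t^(-7) = -0.0078125
  (+)t^(-6) = 0.015625
  (-)t^(-5) = -0.03125
  (+)t^(-4) = 0.0625
  (+)t^(-2) = 0.25
Sum = (-0.0078125) + (0.015625) + (-0.03125) + (0.0625) + (0.25)
= 0.2890625
Rounded to 6 significant figures: 0.289062

0.289062


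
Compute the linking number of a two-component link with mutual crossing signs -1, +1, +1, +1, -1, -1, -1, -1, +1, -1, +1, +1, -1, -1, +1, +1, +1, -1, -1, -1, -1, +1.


Step 1: Count positive crossings: 10
Step 2: Count negative crossings: 12
Step 3: Sum of signs = 10 - 12 = -2
Step 4: Linking number = sum/2 = -2/2 = -1

-1


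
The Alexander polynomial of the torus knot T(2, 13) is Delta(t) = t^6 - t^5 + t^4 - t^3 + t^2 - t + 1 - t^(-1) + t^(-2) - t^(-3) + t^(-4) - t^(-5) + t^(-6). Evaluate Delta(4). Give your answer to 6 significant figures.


Substituting t = 4 into Delta(t) = t^6 - t^5 + t^4 - t^3 + t^2 - t + 1 - t^(-1) + t^(-2) - t^(-3) + t^(-4) - t^(-5) + t^(-6):
Term values: (4096) + (-1024) + (256) + (-64) + (16) + (-4) + (1) + (-0.25) + (0.0625) + (-0.015625) + (0.00390625) + (-0.000976562) + (0.000244141)
Sum = 3276.800049
Rounded to 6 significant figures: 3276.8

3276.8


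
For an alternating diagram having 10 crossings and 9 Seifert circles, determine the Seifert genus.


For alternating knots, g = (c - s + 1)/2.
= (10 - 9 + 1)/2
= 2/2 = 1

1


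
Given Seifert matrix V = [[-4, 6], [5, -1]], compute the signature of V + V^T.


Step 1: V + V^T = [[-8, 11], [11, -2]]
Step 2: trace = -10, det = -105
Step 3: Discriminant = (-10)^2 - 4*(-105) = 520
Step 4: Eigenvalues: 6.40175, -16.4018
Step 5: Signature = (# positive eigenvalues) - (# negative eigenvalues) = 0

0


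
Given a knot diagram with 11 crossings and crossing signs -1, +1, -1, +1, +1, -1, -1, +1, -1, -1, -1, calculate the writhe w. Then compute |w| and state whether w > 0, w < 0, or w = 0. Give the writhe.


Step 1: Count positive crossings (+1).
Positive crossings: 4
Step 2: Count negative crossings (-1).
Negative crossings: 7
Step 3: Writhe = (positive) - (negative)
w = 4 - 7 = -3
Step 4: |w| = 3, and w is negative

-3


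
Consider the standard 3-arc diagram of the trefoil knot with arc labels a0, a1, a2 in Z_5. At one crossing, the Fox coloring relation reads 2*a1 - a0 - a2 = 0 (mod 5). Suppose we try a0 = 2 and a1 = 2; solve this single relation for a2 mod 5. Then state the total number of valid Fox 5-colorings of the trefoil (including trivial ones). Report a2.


Step 1: Apply the given crossing relation 2*a1 - a0 - a2 = 0 (mod 5).
  a2 = 2*a1 - a0 mod 5
  a2 = 2*2 - 2 mod 5
  a2 = 4 - 2 mod 5
  a2 = 2 mod 5 = 2
Step 2: The trefoil has determinant 3.
  Number of Fox p-colorings (p prime) is p^2 if p = 3, else p.
  Since 5 does not divide 3, only trivial (constant) colorings exist.
  (Here a0 = a1 = a2 = 2, the constant coloring, which is valid.)
  Total colorings = 5
Step 3: a2 = 2, total Fox 5-colorings = 5

2


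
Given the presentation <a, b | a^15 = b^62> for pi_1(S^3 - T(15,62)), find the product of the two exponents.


The relation is a^15 = b^62.
Product of exponents = 15 * 62
= 930

930


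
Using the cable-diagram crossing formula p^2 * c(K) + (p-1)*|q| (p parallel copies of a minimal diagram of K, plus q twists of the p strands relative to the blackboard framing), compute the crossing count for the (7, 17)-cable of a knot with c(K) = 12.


Step 1: Each of the c(K) crossings of the companion diagram becomes p*p = p^2 crossings among the p parallel strands, and each of the |q| twists s_1 s_2 ... s_(p-1) adds (p-1) crossings.
  Crossings = p^2 * c(K) + (p-1)*|q|
Step 2: = 7^2 * 12 + (7-1)*17
Step 3: = 49*12 + 6*17
Step 4: = 588 + 102 = 690

690


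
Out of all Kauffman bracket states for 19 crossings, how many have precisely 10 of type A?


We choose which 10 of 19 crossings get A-smoothings.
C(19, 10) = 19! / (10! * 9!)
= 92378

92378


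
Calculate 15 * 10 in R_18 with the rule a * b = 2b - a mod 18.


15 * 10 = 2*10 - 15 mod 18
= 20 - 15 mod 18
= 5 mod 18 = 5

5


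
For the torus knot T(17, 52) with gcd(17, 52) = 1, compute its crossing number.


For a torus knot T(p, q) with gcd(p,q)=1,
the crossing number is min(p*(q-1), q*(p-1)).
p*(q-1) = 17*51 = 867
q*(p-1) = 52*16 = 832
min(867, 832) = 832

832


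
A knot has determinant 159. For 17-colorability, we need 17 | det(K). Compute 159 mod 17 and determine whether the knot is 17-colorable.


Step 1: A knot is p-colorable if and only if p divides its determinant.
Step 2: Compute 159 mod 17.
159 = 9 * 17 + 6
Step 3: 159 mod 17 = 6
Step 4: The knot is 17-colorable: no

6


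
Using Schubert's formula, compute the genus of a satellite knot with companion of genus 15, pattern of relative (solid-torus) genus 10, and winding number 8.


Schubert: g(satellite) = g_rel(pattern) + |winding| * g(companion),
where g_rel(pattern) is the genus of the pattern relative to the solid torus.
= 10 + 8 * 15
= 10 + 120 = 130

130


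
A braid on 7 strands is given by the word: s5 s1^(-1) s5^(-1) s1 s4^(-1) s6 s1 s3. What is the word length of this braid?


The word length counts the number of generators (including inverses).
Listing each generator: s5, s1^(-1), s5^(-1), s1, s4^(-1), s6, s1, s3
There are 8 generators in this braid word.

8


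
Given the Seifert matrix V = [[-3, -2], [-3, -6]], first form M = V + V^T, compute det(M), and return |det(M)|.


Step 1: Form V + V^T where V = [[-3, -2], [-3, -6]]
  V^T = [[-3, -3], [-2, -6]]
  V + V^T = [[-6, -5], [-5, -12]]
Step 2: det(V + V^T) = (-6)*(-12) - (-5)*(-5)
  = 72 - 25 = 47
Step 3: Knot determinant = |det(V + V^T)| = |47| = 47

47


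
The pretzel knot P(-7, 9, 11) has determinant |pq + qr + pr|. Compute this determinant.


Step 1: Compute pq + qr + pr.
pq = (-7)*9 = -63
qr = 9*11 = 99
pr = (-7)*11 = -77
pq + qr + pr = -63 + 99 + (-77) = -41
Step 2: Take absolute value.
det(P(-7,9,11)) = |-41| = 41

41


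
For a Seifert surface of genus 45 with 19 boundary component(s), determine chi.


chi = 2 - 2g - b
= 2 - 2*45 - 19
= 2 - 90 - 19 = -107

-107


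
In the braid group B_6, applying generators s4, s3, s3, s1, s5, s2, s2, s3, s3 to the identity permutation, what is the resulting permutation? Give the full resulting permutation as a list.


Starting with identity [1, 2, 3, 4, 5, 6].
Apply generators in sequence:
  After s4: [1, 2, 3, 5, 4, 6]
  After s3: [1, 2, 5, 3, 4, 6]
  After s3: [1, 2, 3, 5, 4, 6]
  After s1: [2, 1, 3, 5, 4, 6]
  After s5: [2, 1, 3, 5, 6, 4]
  After s2: [2, 3, 1, 5, 6, 4]
  After s2: [2, 1, 3, 5, 6, 4]
  After s3: [2, 1, 5, 3, 6, 4]
  After s3: [2, 1, 3, 5, 6, 4]
Final permutation: [2, 1, 3, 5, 6, 4]

[2, 1, 3, 5, 6, 4]


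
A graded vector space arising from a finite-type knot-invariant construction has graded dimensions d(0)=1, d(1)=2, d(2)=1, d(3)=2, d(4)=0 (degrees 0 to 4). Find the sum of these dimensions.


Total dimension = d(0) + d(1) + ... + d(4)
= 1 + 2 + 1 + 2 + 0
= 6

6


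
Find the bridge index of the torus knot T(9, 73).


The bridge number of T(p,q) is min(p,q).
min(9, 73) = 9

9


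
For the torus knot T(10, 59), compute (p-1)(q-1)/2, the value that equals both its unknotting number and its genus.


For a torus knot T(p,q), both the unknotting number and genus equal (p-1)(q-1)/2.
= (10-1)(59-1)/2
= 9*58/2
= 522/2 = 261

261


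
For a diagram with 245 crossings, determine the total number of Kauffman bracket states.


Each crossing contributes 2 choices (A-smoothing or B-smoothing).
Total states = 2^245 = 56539106072908298546665520023773392506479484700019806659891398441363832832

56539106072908298546665520023773392506479484700019806659891398441363832832


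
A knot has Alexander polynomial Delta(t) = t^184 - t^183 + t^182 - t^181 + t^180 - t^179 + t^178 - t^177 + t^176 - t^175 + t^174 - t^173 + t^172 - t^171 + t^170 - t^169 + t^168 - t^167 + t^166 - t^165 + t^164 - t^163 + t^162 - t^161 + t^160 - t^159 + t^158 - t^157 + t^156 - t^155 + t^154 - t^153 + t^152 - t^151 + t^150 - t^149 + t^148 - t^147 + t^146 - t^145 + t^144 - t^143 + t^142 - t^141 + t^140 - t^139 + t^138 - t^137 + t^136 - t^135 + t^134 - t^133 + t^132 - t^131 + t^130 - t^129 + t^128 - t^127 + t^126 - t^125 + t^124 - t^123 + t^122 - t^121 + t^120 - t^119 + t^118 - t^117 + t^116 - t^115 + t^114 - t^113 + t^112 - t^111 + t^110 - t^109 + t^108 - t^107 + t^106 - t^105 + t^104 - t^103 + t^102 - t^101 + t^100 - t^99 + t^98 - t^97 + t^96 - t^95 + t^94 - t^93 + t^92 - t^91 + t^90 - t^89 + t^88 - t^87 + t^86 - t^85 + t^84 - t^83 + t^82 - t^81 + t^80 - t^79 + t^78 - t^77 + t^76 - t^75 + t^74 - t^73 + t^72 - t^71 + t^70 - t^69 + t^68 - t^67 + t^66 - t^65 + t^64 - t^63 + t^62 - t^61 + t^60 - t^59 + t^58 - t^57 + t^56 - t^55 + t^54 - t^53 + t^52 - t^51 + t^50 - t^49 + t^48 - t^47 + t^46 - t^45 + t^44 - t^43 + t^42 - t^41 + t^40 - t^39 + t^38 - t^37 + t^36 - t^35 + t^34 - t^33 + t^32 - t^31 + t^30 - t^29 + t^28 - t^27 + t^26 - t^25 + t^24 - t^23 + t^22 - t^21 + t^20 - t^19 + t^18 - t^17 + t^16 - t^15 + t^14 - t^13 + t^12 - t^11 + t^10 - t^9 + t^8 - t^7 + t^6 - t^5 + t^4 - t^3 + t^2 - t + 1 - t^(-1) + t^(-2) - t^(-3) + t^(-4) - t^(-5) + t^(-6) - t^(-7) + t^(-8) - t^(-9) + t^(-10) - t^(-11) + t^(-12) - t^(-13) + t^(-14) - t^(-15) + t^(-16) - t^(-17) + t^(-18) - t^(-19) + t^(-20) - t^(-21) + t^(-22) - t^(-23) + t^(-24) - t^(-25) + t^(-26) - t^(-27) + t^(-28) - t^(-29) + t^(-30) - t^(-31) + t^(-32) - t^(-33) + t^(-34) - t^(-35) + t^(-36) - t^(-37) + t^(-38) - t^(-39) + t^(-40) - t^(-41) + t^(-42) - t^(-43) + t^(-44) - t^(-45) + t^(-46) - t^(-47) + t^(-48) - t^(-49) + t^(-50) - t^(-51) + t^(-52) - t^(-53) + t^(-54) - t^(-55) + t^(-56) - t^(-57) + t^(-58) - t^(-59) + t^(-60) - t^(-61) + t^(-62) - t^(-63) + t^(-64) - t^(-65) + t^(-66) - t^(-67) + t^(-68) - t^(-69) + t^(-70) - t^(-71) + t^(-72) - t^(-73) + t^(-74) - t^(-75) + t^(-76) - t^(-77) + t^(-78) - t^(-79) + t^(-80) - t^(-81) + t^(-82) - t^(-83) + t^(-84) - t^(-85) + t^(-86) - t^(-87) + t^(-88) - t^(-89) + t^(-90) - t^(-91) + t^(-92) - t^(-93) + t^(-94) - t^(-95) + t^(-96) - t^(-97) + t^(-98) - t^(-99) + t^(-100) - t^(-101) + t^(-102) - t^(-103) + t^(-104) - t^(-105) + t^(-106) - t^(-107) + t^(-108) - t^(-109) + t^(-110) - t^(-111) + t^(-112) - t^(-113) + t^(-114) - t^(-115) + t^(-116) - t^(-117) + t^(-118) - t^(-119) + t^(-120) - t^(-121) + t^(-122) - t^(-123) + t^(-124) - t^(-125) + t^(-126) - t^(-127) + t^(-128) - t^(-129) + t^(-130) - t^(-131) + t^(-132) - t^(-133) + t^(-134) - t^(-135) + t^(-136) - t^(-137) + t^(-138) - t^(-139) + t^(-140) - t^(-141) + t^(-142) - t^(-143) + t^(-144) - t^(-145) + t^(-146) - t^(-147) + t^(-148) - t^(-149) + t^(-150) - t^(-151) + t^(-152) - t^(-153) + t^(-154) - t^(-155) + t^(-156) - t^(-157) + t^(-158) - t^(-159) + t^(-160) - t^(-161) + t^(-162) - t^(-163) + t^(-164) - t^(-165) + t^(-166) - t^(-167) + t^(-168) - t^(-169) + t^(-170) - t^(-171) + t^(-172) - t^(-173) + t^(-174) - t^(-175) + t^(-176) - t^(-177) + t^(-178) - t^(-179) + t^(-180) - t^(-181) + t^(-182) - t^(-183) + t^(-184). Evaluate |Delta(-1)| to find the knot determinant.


Step 1: The polynomial has 369 terms with alternating signs, exponents from 184 down to -184.
Step 2: Substitute t = -1. The i-th term has coefficient (-1)^i and exponent (m-i),
  so its value is (-1)^i * (-1)^(m-i) = (-1)^m = 1 for every i.
Step 3: All 369 terms equal 1, so Delta(-1) = 369 * (1) = 369
Step 4: |Delta(-1)| = 369

369


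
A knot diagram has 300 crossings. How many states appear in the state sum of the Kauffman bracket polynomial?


Each crossing contributes 2 choices (A-smoothing or B-smoothing).
Total states = 2^300 = 2037035976334486086268445688409378161051468393665936250636140449354381299763336706183397376

2037035976334486086268445688409378161051468393665936250636140449354381299763336706183397376


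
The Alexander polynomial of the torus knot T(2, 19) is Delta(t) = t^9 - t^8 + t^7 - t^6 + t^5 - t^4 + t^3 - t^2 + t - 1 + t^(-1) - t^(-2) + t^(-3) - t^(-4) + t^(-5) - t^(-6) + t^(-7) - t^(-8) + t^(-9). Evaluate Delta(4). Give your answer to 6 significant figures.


Substituting t = 4 into Delta(t) = t^9 - t^8 + t^7 - t^6 + t^5 - t^4 + t^3 - t^2 + t - 1 + t^(-1) - t^(-2) + t^(-3) - t^(-4) + t^(-5) - t^(-6) + t^(-7) - t^(-8) + t^(-9):
Term values: (262144) + (-65536) + (16384) + (-4096) + (1024) + (-256) + (64) + (-16) + (4) + (-1) + (0.25) + (-0.0625) + (0.015625) + (-0.00390625) + (0.000976562) + (-0.000244141) + (6.10352e-05) + (-1.52588e-05) + (3.8147e-06)
Sum = 209715.2
Rounded to 6 significant figures: 209715

209715


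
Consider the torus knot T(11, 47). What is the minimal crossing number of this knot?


For a torus knot T(p, q) with gcd(p,q)=1,
the crossing number is min(p*(q-1), q*(p-1)).
p*(q-1) = 11*46 = 506
q*(p-1) = 47*10 = 470
min(506, 470) = 470

470


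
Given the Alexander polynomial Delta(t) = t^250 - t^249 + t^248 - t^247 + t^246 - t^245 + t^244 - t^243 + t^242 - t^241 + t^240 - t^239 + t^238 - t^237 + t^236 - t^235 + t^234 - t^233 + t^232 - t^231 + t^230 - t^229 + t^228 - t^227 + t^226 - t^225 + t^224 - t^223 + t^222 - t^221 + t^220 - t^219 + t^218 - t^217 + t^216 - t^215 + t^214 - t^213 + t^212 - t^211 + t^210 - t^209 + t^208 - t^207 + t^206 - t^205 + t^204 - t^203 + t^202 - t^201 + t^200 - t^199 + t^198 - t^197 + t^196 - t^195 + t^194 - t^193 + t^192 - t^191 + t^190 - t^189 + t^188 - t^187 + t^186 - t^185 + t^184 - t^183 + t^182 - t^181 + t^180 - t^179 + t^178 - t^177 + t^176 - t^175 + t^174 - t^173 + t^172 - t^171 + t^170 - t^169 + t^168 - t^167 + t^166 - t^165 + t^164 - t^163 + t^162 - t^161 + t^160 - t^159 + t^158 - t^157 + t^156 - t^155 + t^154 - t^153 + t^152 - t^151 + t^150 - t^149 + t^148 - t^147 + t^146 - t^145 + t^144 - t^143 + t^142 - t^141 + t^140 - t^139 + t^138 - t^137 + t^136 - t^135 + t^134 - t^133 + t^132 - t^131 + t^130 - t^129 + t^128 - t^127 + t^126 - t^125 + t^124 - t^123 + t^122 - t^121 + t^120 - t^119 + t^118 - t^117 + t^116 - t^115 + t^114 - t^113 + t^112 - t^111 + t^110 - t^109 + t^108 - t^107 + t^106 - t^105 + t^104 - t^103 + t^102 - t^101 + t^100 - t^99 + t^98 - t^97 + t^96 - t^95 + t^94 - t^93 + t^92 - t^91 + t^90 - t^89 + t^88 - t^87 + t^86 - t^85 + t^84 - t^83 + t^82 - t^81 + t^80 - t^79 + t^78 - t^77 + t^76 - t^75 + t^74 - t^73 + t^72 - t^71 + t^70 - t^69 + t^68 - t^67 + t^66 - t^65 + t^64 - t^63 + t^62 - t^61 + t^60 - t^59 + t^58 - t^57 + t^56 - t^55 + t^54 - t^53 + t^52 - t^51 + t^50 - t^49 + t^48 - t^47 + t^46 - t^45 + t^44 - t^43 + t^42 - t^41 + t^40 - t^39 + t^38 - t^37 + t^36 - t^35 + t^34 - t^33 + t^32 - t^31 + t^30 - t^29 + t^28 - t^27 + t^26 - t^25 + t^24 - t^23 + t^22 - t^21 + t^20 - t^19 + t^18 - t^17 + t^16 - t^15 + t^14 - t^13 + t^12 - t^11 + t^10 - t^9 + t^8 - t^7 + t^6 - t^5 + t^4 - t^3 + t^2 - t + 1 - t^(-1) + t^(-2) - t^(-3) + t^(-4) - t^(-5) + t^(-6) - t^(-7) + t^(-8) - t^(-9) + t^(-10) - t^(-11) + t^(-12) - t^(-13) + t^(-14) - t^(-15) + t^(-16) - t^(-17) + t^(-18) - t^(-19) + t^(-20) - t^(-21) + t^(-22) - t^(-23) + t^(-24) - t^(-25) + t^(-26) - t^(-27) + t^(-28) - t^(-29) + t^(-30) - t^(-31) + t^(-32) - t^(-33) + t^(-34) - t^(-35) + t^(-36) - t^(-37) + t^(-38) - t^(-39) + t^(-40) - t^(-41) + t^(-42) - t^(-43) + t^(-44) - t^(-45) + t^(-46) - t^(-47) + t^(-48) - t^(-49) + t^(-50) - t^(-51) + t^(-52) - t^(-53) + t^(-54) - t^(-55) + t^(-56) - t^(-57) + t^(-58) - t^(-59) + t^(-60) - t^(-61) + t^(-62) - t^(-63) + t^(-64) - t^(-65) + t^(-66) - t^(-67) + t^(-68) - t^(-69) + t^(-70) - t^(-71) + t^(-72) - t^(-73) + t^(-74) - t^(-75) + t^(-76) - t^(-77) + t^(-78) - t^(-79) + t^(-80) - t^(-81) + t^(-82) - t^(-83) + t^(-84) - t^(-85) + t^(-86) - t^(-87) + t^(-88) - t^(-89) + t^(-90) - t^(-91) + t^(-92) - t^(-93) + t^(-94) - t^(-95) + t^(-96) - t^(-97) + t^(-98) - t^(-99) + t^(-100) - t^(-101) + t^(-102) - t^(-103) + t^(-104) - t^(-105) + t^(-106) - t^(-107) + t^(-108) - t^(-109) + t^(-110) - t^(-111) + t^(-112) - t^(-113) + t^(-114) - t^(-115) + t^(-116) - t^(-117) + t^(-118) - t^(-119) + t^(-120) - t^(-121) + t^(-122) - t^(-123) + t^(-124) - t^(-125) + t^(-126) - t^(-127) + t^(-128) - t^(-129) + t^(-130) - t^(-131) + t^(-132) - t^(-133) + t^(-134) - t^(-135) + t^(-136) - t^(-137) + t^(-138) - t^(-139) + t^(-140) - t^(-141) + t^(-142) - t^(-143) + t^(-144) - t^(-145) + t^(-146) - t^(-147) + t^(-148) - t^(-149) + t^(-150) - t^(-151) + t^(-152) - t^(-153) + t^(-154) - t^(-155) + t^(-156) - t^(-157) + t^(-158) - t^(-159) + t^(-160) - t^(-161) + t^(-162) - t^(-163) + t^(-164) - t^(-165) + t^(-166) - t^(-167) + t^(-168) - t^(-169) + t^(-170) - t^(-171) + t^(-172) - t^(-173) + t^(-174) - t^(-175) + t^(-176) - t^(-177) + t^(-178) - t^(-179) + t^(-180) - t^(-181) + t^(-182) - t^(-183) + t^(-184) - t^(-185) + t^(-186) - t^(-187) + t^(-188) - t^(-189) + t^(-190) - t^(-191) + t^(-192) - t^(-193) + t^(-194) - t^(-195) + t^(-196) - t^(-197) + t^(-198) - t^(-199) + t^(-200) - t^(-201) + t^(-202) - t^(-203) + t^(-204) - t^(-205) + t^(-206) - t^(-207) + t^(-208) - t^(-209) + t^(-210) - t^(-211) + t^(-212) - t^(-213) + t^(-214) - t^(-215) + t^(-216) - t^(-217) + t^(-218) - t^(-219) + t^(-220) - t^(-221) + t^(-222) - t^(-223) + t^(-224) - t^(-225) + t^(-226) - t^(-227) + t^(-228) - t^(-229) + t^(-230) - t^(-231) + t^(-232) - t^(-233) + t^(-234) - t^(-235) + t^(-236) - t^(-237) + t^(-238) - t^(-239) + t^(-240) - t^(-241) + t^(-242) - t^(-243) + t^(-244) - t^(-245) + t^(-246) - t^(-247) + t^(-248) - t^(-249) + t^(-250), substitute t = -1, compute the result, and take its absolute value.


Step 1: The polynomial has 501 terms with alternating signs, exponents from 250 down to -250.
Step 2: Substitute t = -1. The i-th term has coefficient (-1)^i and exponent (m-i),
  so its value is (-1)^i * (-1)^(m-i) = (-1)^m = 1 for every i.
Step 3: All 501 terms equal 1, so Delta(-1) = 501 * (1) = 501
Step 4: |Delta(-1)| = 501

501


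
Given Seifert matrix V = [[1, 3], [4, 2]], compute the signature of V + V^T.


Step 1: V + V^T = [[2, 7], [7, 4]]
Step 2: trace = 6, det = -41
Step 3: Discriminant = 6^2 - 4*(-41) = 200
Step 4: Eigenvalues: 10.0711, -4.07107
Step 5: Signature = (# positive eigenvalues) - (# negative eigenvalues) = 0

0


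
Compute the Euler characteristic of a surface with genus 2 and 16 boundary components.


chi = 2 - 2g - b
= 2 - 2*2 - 16
= 2 - 4 - 16 = -18

-18


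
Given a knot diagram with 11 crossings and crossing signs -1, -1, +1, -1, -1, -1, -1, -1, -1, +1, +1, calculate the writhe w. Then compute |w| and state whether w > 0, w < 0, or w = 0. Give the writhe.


Step 1: Count positive crossings (+1).
Positive crossings: 3
Step 2: Count negative crossings (-1).
Negative crossings: 8
Step 3: Writhe = (positive) - (negative)
w = 3 - 8 = -5
Step 4: |w| = 5, and w is negative

-5


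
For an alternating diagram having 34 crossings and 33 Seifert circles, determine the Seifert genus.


For alternating knots, g = (c - s + 1)/2.
= (34 - 33 + 1)/2
= 2/2 = 1

1


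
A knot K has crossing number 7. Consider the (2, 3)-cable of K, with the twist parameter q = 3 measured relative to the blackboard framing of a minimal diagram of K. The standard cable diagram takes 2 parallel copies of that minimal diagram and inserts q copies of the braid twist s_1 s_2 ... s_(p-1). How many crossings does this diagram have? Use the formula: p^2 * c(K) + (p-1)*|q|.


Step 1: Each of the c(K) crossings of the companion diagram becomes p*p = p^2 crossings among the p parallel strands, and each of the |q| twists s_1 s_2 ... s_(p-1) adds (p-1) crossings.
  Crossings = p^2 * c(K) + (p-1)*|q|
Step 2: = 2^2 * 7 + (2-1)*3
Step 3: = 4*7 + 1*3
Step 4: = 28 + 3 = 31

31


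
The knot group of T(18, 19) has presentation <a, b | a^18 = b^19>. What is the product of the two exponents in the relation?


The relation is a^18 = b^19.
Product of exponents = 18 * 19
= 342

342


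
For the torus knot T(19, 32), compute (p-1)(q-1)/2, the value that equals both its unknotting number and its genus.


For a torus knot T(p,q), both the unknotting number and genus equal (p-1)(q-1)/2.
= (19-1)(32-1)/2
= 18*31/2
= 558/2 = 279

279


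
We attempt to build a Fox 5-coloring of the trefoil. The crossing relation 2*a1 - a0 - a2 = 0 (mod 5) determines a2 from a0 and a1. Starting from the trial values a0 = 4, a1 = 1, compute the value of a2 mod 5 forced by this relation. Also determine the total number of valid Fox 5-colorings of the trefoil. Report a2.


Step 1: Apply the given crossing relation 2*a1 - a0 - a2 = 0 (mod 5).
  a2 = 2*a1 - a0 mod 5
  a2 = 2*1 - 4 mod 5
  a2 = 2 - 4 mod 5
  a2 = -2 mod 5 = 3
Step 2: The trefoil has determinant 3.
  Number of Fox p-colorings (p prime) is p^2 if p = 3, else p.
  Since 5 does not divide 3, only trivial (constant) colorings exist.
  (So the trial a0 = 4, a1 = 1 with a0 != a1 does NOT extend to a valid coloring of the whole trefoil: the other two crossing relations require 3*(a1 - a0) = 0 (mod 5), which fails.)
  Total colorings = 5
Step 3: a2 = 3, total Fox 5-colorings = 5

3


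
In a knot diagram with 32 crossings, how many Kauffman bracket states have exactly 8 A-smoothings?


We choose which 8 of 32 crossings get A-smoothings.
C(32, 8) = 32! / (8! * 24!)
= 10518300

10518300


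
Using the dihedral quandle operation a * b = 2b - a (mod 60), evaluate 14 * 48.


14 * 48 = 2*48 - 14 mod 60
= 96 - 14 mod 60
= 82 mod 60 = 22

22


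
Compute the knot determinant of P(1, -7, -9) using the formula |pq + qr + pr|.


Step 1: Compute pq + qr + pr.
pq = 1*(-7) = -7
qr = (-7)*(-9) = 63
pr = 1*(-9) = -9
pq + qr + pr = -7 + 63 + (-9) = 47
Step 2: Take absolute value.
det(P(1,-7,-9)) = |47| = 47

47


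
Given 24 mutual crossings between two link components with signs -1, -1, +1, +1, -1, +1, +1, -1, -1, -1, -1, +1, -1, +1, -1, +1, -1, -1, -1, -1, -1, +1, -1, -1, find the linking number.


Step 1: Count positive crossings: 8
Step 2: Count negative crossings: 16
Step 3: Sum of signs = 8 - 16 = -8
Step 4: Linking number = sum/2 = -8/2 = -4

-4


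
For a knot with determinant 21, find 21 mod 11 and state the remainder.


Step 1: A knot is p-colorable if and only if p divides its determinant.
Step 2: Compute 21 mod 11.
21 = 1 * 11 + 10
Step 3: 21 mod 11 = 10
Step 4: The knot is 11-colorable: no

10


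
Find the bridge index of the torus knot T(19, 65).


The bridge number of T(p,q) is min(p,q).
min(19, 65) = 19

19


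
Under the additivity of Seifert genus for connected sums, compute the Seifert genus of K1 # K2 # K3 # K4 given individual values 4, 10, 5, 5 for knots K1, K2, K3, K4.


The Seifert genus is additive under connected sum.
Seifert genus(K1 # K2 # K3 # K4) = (4) + (10) + (5) + (5)
= 24

24


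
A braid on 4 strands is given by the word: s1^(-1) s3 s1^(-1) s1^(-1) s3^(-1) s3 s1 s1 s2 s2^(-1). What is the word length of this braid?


The word length counts the number of generators (including inverses).
Listing each generator: s1^(-1), s3, s1^(-1), s1^(-1), s3^(-1), s3, s1, s1, s2, s2^(-1)
There are 10 generators in this braid word.

10


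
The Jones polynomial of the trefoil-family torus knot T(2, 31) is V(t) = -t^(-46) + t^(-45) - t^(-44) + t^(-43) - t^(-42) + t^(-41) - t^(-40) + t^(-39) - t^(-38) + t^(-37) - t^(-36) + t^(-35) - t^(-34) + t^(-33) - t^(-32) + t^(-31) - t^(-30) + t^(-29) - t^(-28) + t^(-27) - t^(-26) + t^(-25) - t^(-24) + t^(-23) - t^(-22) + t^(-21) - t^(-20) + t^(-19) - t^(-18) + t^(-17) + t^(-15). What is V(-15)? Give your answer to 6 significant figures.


Substituting t = -15 into V(t) = -t^(-46) + t^(-45) - t^(-44) + t^(-43) - t^(-42) + t^(-41) - t^(-40) + t^(-39) - t^(-38) + t^(-37) - t^(-36) + t^(-35) - t^(-34) + t^(-33) - t^(-32) + t^(-31) - t^(-30) + t^(-29) - t^(-28) + t^(-27) - t^(-26) + t^(-25) - t^(-24) + t^(-23) - t^(-22) + t^(-21) - t^(-20) + t^(-19) - t^(-18) + t^(-17) + t^(-15):
  (-)t^(-46) = -7.93966e-55
  (+)t^(-45) = -1.19095e-53
  (-)t^(-44) = -1.78642e-52
  (+)t^(-43) = -2.67964e-51
  (-)t^(-42) = -4.01945e-50
  (+)t^(-41) = -6.02918e-49
  (-)t^(-40) = -9.04377e-48
  (+)t^(-39) = -1.35657e-46
  (-)t^(-38) = -2.03485e-45
  (+)t^(-37) = -3.05227e-44
  (-)t^(-36) = -4.57841e-43
  (+)t^(-35) = -6.86761e-42
  (-)t^(-34) = -1.03014e-40
  (+)t^(-33) = -1.54521e-39
  (-)t^(-32) = -2.31782e-38
  (+)t^(-31) = -3.47673e-37
  (-)t^(-30) = -5.2151e-36
  (+)t^(-29) = -7.82264e-35
  (-)t^(-28) = -1.1734e-33
  (+)t^(-27) = -1.76009e-32
  (-)t^(-26) = -2.64014e-31
  (+)t^(-25) = -3.96021e-30
  (-)t^(-24) = -5.94032e-29
  (+)t^(-23) = -8.91048e-28
  (-)t^(-22) = -1.33657e-26
  (+)t^(-21) = -2.00486e-25
  (-)t^(-20) = -3.00729e-24
  (+)t^(-19) = -4.51093e-23
  (-)t^(-18) = -6.76639e-22
  (+)t^(-17) = -1.01496e-20
  (+)t^(-15) = -2.28366e-18
Sum = (-7.93966e-55) + (-1.19095e-53) + (-1.78642e-52) + (-2.67964e-51) + (-4.01945e-50) + (-6.02918e-49) + (-9.04377e-48) + (-1.35657e-46) + (-2.03485e-45) + (-3.05227e-44) + (-4.57841e-43) + (-6.86761e-42) + (-1.03014e-40) + (-1.54521e-39) + (-2.31782e-38) + (-3.47673e-37) + (-5.2151e-36) + (-7.82264e-35) + (-1.1734e-33) + (-1.76009e-32) + (-2.64014e-31) + (-3.96021e-30) + (-5.94032e-29) + (-8.91048e-28) + (-1.33657e-26) + (-2.00486e-25) + (-3.00729e-24) + (-4.51093e-23) + (-6.76639e-22) + (-1.01496e-20) + (-2.28366e-18)
= -2.294532824e-18
Rounded to 6 significant figures: -2.29453e-18

-2.29453e-18


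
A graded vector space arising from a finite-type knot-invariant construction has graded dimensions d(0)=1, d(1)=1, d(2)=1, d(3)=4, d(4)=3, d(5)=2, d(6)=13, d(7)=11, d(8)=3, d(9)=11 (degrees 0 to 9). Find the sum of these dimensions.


Total dimension = d(0) + d(1) + ... + d(9)
= 1 + 1 + 1 + 4 + 3 + 2 + 13 + 11 + 3 + 11
= 50

50


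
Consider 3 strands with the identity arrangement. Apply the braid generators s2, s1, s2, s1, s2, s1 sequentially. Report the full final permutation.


Starting with identity [1, 2, 3].
Apply generators in sequence:
  After s2: [1, 3, 2]
  After s1: [3, 1, 2]
  After s2: [3, 2, 1]
  After s1: [2, 3, 1]
  After s2: [2, 1, 3]
  After s1: [1, 2, 3]
Final permutation: [1, 2, 3]

[1, 2, 3]


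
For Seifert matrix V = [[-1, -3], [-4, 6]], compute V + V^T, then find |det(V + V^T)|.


Step 1: Form V + V^T where V = [[-1, -3], [-4, 6]]
  V^T = [[-1, -4], [-3, 6]]
  V + V^T = [[-2, -7], [-7, 12]]
Step 2: det(V + V^T) = (-2)*12 - (-7)*(-7)
  = -24 - 49 = -73
Step 3: Knot determinant = |det(V + V^T)| = |-73| = 73

73


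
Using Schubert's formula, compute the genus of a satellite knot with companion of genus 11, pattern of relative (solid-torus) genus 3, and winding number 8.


Schubert: g(satellite) = g_rel(pattern) + |winding| * g(companion),
where g_rel(pattern) is the genus of the pattern relative to the solid torus.
= 3 + 8 * 11
= 3 + 88 = 91

91


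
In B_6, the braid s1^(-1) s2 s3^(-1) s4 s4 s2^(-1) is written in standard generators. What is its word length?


The word length counts the number of generators (including inverses).
Listing each generator: s1^(-1), s2, s3^(-1), s4, s4, s2^(-1)
There are 6 generators in this braid word.

6


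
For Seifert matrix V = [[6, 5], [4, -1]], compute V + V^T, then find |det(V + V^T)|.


Step 1: Form V + V^T where V = [[6, 5], [4, -1]]
  V^T = [[6, 4], [5, -1]]
  V + V^T = [[12, 9], [9, -2]]
Step 2: det(V + V^T) = 12*(-2) - 9*9
  = -24 - 81 = -105
Step 3: Knot determinant = |det(V + V^T)| = |-105| = 105

105


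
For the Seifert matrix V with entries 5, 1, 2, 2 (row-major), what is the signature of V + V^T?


Step 1: V + V^T = [[10, 3], [3, 4]]
Step 2: trace = 14, det = 31
Step 3: Discriminant = 14^2 - 4*31 = 72
Step 4: Eigenvalues: 11.2426, 2.75736
Step 5: Signature = (# positive eigenvalues) - (# negative eigenvalues) = 2

2


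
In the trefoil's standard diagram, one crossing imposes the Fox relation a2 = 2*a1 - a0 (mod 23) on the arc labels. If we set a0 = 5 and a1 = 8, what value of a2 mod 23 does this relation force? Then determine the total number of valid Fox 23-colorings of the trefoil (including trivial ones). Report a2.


Step 1: Apply the given crossing relation 2*a1 - a0 - a2 = 0 (mod 23).
  a2 = 2*a1 - a0 mod 23
  a2 = 2*8 - 5 mod 23
  a2 = 16 - 5 mod 23
  a2 = 11 mod 23 = 11
Step 2: The trefoil has determinant 3.
  Number of Fox p-colorings (p prime) is p^2 if p = 3, else p.
  Since 23 does not divide 3, only trivial (constant) colorings exist.
  (So the trial a0 = 5, a1 = 8 with a0 != a1 does NOT extend to a valid coloring of the whole trefoil: the other two crossing relations require 3*(a1 - a0) = 0 (mod 23), which fails.)
  Total colorings = 23
Step 3: a2 = 11, total Fox 23-colorings = 23

11


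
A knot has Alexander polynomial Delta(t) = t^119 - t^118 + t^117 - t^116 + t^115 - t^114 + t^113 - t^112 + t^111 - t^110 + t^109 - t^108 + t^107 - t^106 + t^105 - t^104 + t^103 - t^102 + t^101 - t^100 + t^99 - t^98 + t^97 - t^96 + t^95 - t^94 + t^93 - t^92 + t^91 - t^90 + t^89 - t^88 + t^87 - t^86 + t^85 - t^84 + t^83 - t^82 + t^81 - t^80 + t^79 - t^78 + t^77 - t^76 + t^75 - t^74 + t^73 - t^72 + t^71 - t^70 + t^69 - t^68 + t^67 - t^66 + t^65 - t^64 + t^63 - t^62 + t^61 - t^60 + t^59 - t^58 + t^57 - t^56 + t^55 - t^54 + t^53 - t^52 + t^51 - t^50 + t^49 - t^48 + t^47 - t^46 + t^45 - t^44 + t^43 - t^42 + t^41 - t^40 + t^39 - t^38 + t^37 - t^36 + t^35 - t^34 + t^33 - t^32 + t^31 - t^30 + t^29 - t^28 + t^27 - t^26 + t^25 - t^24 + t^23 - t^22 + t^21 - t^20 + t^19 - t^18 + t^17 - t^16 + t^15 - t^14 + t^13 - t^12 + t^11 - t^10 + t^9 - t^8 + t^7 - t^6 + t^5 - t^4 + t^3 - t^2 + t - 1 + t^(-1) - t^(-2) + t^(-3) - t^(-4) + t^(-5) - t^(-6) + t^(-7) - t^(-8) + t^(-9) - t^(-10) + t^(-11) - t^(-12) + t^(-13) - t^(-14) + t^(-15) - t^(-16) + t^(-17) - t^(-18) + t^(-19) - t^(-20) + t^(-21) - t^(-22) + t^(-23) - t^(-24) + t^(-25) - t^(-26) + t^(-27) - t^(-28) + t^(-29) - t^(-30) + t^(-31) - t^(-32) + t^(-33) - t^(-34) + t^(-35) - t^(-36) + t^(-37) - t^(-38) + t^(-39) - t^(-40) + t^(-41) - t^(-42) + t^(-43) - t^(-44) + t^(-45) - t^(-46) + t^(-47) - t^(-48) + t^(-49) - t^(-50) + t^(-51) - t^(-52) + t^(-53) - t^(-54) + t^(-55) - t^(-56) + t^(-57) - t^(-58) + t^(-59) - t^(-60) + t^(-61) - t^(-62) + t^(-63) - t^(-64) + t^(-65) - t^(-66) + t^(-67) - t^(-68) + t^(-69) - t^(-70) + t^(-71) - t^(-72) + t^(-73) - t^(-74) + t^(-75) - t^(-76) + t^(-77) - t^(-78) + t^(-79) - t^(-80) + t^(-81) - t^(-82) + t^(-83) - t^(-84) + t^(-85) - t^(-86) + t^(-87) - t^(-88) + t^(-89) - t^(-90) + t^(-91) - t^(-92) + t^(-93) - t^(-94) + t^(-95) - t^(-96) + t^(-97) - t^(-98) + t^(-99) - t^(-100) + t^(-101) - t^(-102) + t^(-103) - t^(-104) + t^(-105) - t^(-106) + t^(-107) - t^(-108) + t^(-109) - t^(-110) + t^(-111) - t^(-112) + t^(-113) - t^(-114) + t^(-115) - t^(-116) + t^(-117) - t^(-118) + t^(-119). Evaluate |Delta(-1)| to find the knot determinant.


Step 1: The polynomial has 239 terms with alternating signs, exponents from 119 down to -119.
Step 2: Substitute t = -1. The i-th term has coefficient (-1)^i and exponent (m-i),
  so its value is (-1)^i * (-1)^(m-i) = (-1)^m = -1 for every i.
Step 3: All 239 terms equal -1, so Delta(-1) = 239 * (-1) = -239
Step 4: |Delta(-1)| = 239

239


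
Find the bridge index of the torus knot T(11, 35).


The bridge number of T(p,q) is min(p,q).
min(11, 35) = 11

11


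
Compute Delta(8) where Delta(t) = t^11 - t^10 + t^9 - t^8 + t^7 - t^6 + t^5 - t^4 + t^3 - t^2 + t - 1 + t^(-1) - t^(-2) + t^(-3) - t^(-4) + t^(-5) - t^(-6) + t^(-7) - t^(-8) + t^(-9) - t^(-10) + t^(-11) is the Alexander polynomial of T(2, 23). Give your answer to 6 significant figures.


Substituting t = 8 into Delta(t) = t^11 - t^10 + t^9 - t^8 + t^7 - t^6 + t^5 - t^4 + t^3 - t^2 + t - 1 + t^(-1) - t^(-2) + t^(-3) - t^(-4) + t^(-5) - t^(-6) + t^(-7) - t^(-8) + t^(-9) - t^(-10) + t^(-11):
Term values: (8589934592) + (-1073741824) + (134217728) + (-16777216) + (2097152) + (-262144) + (32768) + (-4096) + (512) + (-64) + (8) + (-1) + (0.125) + (-0.015625) + (0.00195312) + (-0.000244141) + (3.05176e-05) + (-3.8147e-06) + (4.76837e-07) + (-5.96046e-08) + (7.45058e-09) + (-9.31323e-10) + (1.16415e-10)
Sum = 7635497415
Rounded to 6 significant figures: 7.6355e+09

7.6355e+09


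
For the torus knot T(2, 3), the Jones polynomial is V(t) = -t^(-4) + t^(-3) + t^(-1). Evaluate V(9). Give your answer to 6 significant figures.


Substituting t = 9 into V(t) = -t^(-4) + t^(-3) + t^(-1):
  (-)t^(-4) = -0.000152416
  (+)t^(-3) = 0.00137174
  (+)t^(-1) = 0.111111
Sum = (-0.000152416) + (0.00137174) + (0.111111)
= 0.1123304374
Rounded to 6 significant figures: 0.11233

0.11233


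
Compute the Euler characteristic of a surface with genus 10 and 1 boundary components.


chi = 2 - 2g - b
= 2 - 2*10 - 1
= 2 - 20 - 1 = -19

-19


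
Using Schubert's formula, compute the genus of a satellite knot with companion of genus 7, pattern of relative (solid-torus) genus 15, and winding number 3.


Schubert: g(satellite) = g_rel(pattern) + |winding| * g(companion),
where g_rel(pattern) is the genus of the pattern relative to the solid torus.
= 15 + 3 * 7
= 15 + 21 = 36

36


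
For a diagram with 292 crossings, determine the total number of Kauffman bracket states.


Each crossing contributes 2 choices (A-smoothing or B-smoothing).
Total states = 2^292 = 7957171782556586274486115970349133441607298412757563479047423630290551952200534008528896

7957171782556586274486115970349133441607298412757563479047423630290551952200534008528896


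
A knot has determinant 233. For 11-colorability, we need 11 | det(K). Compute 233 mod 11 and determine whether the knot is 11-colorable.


Step 1: A knot is p-colorable if and only if p divides its determinant.
Step 2: Compute 233 mod 11.
233 = 21 * 11 + 2
Step 3: 233 mod 11 = 2
Step 4: The knot is 11-colorable: no

2
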